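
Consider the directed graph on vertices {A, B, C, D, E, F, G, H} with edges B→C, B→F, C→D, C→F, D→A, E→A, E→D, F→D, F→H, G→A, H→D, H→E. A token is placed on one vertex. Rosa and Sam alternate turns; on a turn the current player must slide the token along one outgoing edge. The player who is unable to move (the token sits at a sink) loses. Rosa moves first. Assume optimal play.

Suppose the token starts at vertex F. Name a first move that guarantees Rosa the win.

Move to H.

Use the standard recursion: the mover loses at a terminal position; elsewhere, the mover wins exactly when some move hands the opponent an L position.
Every edge goes from a vertex to one that appears earlier in the order A, D, E, H, F, G, C, B, so processing vertices in that order labels each vertex after all of its successors.
A: no outgoing edge → L
D: W (go to A, an L position)
E: W (go to A, an L position)
H: L (options E(W), D(W) are all W)
F: W (go to H, an L position)
G: W (go to A, an L position)
C: L (options F(W), D(W) are all W)
B: W (go to C, an L position)
From F, the L positions reachable in one move are: H.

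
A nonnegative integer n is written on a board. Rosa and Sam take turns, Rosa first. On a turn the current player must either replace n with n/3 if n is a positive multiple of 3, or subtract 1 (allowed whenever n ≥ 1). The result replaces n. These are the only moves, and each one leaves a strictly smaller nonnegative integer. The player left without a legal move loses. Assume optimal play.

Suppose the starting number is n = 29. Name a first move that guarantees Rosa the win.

Move to 28.

Build the W/L table. Terminal = L. A non-terminal position is W if it has a move to some L; otherwise it is L.
n=0: no move → L
n=1: can move to 0, which is L ⇒ W
n=2: the only move is to 1(W), a W ⇒ L
n=3: can move to 2, which is L ⇒ W
n=4: the only move is to 3(W), a W ⇒ L
n=5: can move to 4, which is L ⇒ W
n=6: can move to 2, which is L ⇒ W
n=7: the only move is to 6(W), a W ⇒ L
n=8: can move to 7, which is L ⇒ W
n=9: moves to 3(W), 8(W); every one is W ⇒ L
n=10: can move to 9, which is L ⇒ W
n=11: the only move is to 10(W), a W ⇒ L
n=12: can move to 4, which is L ⇒ W
n=13: the only move is to 12(W), a W ⇒ L
n=14: can move to 13, which is L ⇒ W
n=15: moves to 5(W), 14(W); every one is W ⇒ L
n=16: can move to 15, which is L ⇒ W
n=17: the only move is to 16(W), a W ⇒ L
n=18: can move to 17, which is L ⇒ W
n=19: the only move is to 18(W), a W ⇒ L
n=20: can move to 19, which is L ⇒ W
n=21: can move to 7, which is L ⇒ W
n=22: the only move is to 21(W), a W ⇒ L
n=23: can move to 22, which is L ⇒ W
n=24: moves to 8(W), 23(W); every one is W ⇒ L
n=25: can move to 24, which is L ⇒ W
n=26: the only move is to 25(W), a W ⇒ L
n=27: can move to 9, which is L ⇒ W
n=28: the only move is to 27(W), a W ⇒ L
n=29: can move to 28, which is L ⇒ W
From 29, the L positions reachable in one move are: 28.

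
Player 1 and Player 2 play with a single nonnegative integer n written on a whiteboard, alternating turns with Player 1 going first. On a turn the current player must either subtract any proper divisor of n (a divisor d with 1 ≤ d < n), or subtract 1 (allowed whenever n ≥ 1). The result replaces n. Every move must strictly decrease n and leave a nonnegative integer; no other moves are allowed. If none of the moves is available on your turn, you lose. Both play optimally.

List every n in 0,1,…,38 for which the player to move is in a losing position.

Label each position W (a win for the player to move) or L (a loss). A position with no legal move is L; any other position is W exactly when some move reaches an L, and L when every move reaches a W.
n=0: no move → L
n=1: can move to 0, which is L ⇒ W
n=2: the only move is to 1(W), a W ⇒ L
n=3: can move to 2, which is L ⇒ W
n=4: can move to 2, which is L ⇒ W
n=5: the only move is to 4(W), a W ⇒ L
n=6: can move to 5, which is L ⇒ W
n=7: the only move is to 6(W), a W ⇒ L
n=8: can move to 7, which is L ⇒ W
n=9: moves to 6(W), 8(W); every one is W ⇒ L
n=10: can move to 5, which is L ⇒ W
n=11: the only move is to 10(W), a W ⇒ L
n=12: can move to 9, which is L ⇒ W
n=13: the only move is to 12(W), a W ⇒ L
n=14: can move to 7, which is L ⇒ W
n=15: moves to 10(W), 12(W), 14(W); every one is W ⇒ L
n=16: can move to 15, which is L ⇒ W
n=17: the only move is to 16(W), a W ⇒ L
n=18: can move to 9, which is L ⇒ W
n=19: the only move is to 18(W), a W ⇒ L
n=20: can move to 15, which is L ⇒ W
n=21: moves to 14(W), 18(W), 20(W); every one is W ⇒ L
n=22: can move to 11, which is L ⇒ W
n=23: the only move is to 22(W), a W ⇒ L
n=24: can move to 21, which is L ⇒ W
n=25: moves to 20(W), 24(W); every one is W ⇒ L
n=26: can move to 13, which is L ⇒ W
n=27: moves to 18(W), 24(W), 26(W); every one is W ⇒ L
n=28: can move to 21, which is L ⇒ W
n=29: the only move is to 28(W), a W ⇒ L
n=30: can move to 15, which is L ⇒ W
n=31: the only move is to 30(W), a W ⇒ L
n=32: can move to 31, which is L ⇒ W
n=33: moves to 22(W), 30(W), 32(W); every one is W ⇒ L
n=34: can move to 17, which is L ⇒ W
n=35: moves to 28(W), 30(W), 34(W); every one is W ⇒ L
n=36: can move to 27, which is L ⇒ W
n=37: the only move is to 36(W), a W ⇒ L
n=38: can move to 19, which is L ⇒ W
Reading off the rows marked L gives the requested list; there are 19 such values of n.

0, 2, 5, 7, 9, 11, 13, 15, 17, 19, 21, 23, 25, 27, 29, 31, 33, 35, 37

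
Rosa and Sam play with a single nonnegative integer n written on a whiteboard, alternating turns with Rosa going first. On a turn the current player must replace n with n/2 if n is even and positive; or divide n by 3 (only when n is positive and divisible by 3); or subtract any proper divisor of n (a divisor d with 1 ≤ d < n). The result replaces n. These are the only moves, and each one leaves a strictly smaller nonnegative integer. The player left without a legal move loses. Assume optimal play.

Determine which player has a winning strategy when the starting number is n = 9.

Sam wins.

Classify positions by backward induction: terminal positions (no move available) are L. From any other position, the mover wins iff some move reaches an L.
n=0: no move → L
n=1: no move → L
n=2: can move to 1, which is L ⇒ W
n=3: can move to 1, which is L ⇒ W
n=4: moves to 2(W), 3(W); every one is W ⇒ L
n=5: can move to 4, which is L ⇒ W
n=6: can move to 4, which is L ⇒ W
n=7: the only move is to 6(W), a W ⇒ L
n=8: can move to 4, which is L ⇒ W
n=9: moves to 3(W), 6(W), 8(W); every one is W ⇒ L
Every move from 9 reaches a W position, so the mover loses.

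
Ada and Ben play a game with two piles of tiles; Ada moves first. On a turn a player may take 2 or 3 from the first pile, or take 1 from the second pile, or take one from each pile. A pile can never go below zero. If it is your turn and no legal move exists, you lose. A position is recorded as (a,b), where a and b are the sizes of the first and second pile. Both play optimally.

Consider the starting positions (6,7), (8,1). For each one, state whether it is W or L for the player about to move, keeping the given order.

Use the standard recursion: the mover loses at a terminal position; elsewhere, the mover wins exactly when some move hands the opponent an L position.
No move ever increases a pile, so every position that can arise here has a ≤ 8 and b ≤ 7; it is enough to label the cells with 0 ≤ a ≤ 8 and 0 ≤ b ≤ 7.
Every move lowers a or b (never raises either), so fill the grid row by row in increasing a, and left to right within a row: each cell's successors are then already labelled.
      b=0  b=1  b=2  b=3  b=4  b=5  b=6  b=7
a=0:    L    W    L    W    L    W    L    W
a=1:    L    W    L    W    L    W    L    W
a=2:    W    W    W    W    W    W    W    W
a=3:    W    L    W    L    W    L    W    L
a=4:    W    L    W    L    W    L    W    L
a=5:    L    W    W    W    W    W    W    W
a=6:    L    W    L    W    L    W    L    W
a=7:    W    W    L    W    L    W    L    W
a=8:    W    L    W    W    W    W    W    W
Cells with no legal move (terminal, hence L): (0,0), (1,0).
The remaining L cells, each justified by listing all of its moves:
(0,2): only reaches (0,1)(W), which is W → L
(0,4): only reaches (0,3)(W), which is W → L
(0,6): only reaches (0,5)(W), which is W → L
(1,2): only reaches (1,1)(W), (0,1)(W), all W → L
(1,4): only reaches (1,3)(W), (0,3)(W), all W → L
(1,6): only reaches (1,5)(W), (0,5)(W), all W → L
(3,1): only reaches (1,1)(W), (0,1)(W), (3,0)(W), (2,0)(W), all W → L
(3,3): only reaches (1,3)(W), (0,3)(W), (3,2)(W), (2,2)(W), all W → L
(3,5): only reaches (1,5)(W), (0,5)(W), (3,4)(W), (2,4)(W), all W → L
(3,7): only reaches (1,7)(W), (0,7)(W), (3,6)(W), (2,6)(W), all W → L
(4,1): only reaches (2,1)(W), (1,1)(W), (4,0)(W), (3,0)(W), all W → L
(4,3): only reaches (2,3)(W), (1,3)(W), (4,2)(W), (3,2)(W), all W → L
(4,5): only reaches (2,5)(W), (1,5)(W), (4,4)(W), (3,4)(W), all W → L
(4,7): only reaches (2,7)(W), (1,7)(W), (4,6)(W), (3,6)(W), all W → L
(5,0): only reaches (3,0)(W), (2,0)(W), all W → L
(6,0): only reaches (4,0)(W), (3,0)(W), all W → L
(6,2): only reaches (4,2)(W), (3,2)(W), (6,1)(W), (5,1)(W), all W → L
(6,4): only reaches (4,4)(W), (3,4)(W), (6,3)(W), (5,3)(W), all W → L
(6,6): only reaches (4,6)(W), (3,6)(W), (6,5)(W), (5,5)(W), all W → L
(7,2): only reaches (5,2)(W), (4,2)(W), (7,1)(W), (6,1)(W), all W → L
(7,4): only reaches (5,4)(W), (4,4)(W), (7,3)(W), (6,3)(W), all W → L
(7,6): only reaches (5,6)(W), (4,6)(W), (7,5)(W), (6,5)(W), all W → L
(8,1): only reaches (6,1)(W), (5,1)(W), (8,0)(W), (7,0)(W), all W → L
Every other cell has at least one move into one of the L cells above, so it is W.
(6,7): the move to (4,7) reaches an L cell, so W
(8,1): one of the L cells justified above, so L

(6,7): W, (8,1): L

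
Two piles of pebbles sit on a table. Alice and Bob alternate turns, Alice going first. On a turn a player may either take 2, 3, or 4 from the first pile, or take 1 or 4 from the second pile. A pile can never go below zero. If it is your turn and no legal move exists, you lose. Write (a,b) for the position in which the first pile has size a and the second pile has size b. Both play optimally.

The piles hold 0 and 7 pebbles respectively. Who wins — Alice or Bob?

Bob wins.

Work bottom-up. With no move the player to move loses. Otherwise the position is W if at least one move leads to an L position for the opponent, and L if every move leads to a W.
No move ever increases a pile, so every position that can arise here has a ≤ 0 and b ≤ 7; it is enough to label the cells with 0 ≤ a ≤ 0 and 0 ≤ b ≤ 7.
Every move lowers a or b (never raises either), so fill the grid row by row in increasing a, and left to right within a row: each cell's successors are then already labelled.
      b=0  b=1  b=2  b=3  b=4  b=5  b=6  b=7
a=0:    L    W    L    W    W    L    W    L
Cells with no legal move (terminal, hence L): (0,0).
The remaining L cells, each justified by listing all of its moves:
(0,2): L (sole option (0,1)(W) is W)
(0,5): L (options (0,4)(W), (0,1)(W) are all W)
(0,7): L (options (0,6)(W), (0,3)(W) are all W)
Every other cell has at least one move into one of the L cells above, so it is W.
Every move from (0,7) reaches a W position, so the mover loses.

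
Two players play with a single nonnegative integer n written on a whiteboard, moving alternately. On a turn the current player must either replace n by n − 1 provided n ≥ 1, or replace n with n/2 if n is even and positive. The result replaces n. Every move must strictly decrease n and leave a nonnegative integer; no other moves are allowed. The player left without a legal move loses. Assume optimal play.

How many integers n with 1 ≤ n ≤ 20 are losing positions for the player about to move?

Use the standard recursion: the mover loses at a terminal position; elsewhere, the mover wins exactly when some move hands the opponent an L position.
n=0: no move → L
n=1: W (go to 0, an L position)
n=2: L (sole option 1(W) is W)
n=3: W (go to 2, an L position)
n=4: W (go to 2, an L position)
n=5: L (sole option 4(W) is W)
n=6: W (go to 5, an L position)
n=7: L (sole option 6(W) is W)
n=8: W (go to 7, an L position)
n=9: L (sole option 8(W) is W)
n=10: W (go to 5, an L position)
n=11: L (sole option 10(W) is W)
n=12: W (go to 11, an L position)
n=13: L (sole option 12(W) is W)
n=14: W (go to 7, an L position)
n=15: L (sole option 14(W) is W)
n=16: W (go to 15, an L position)
n=17: L (sole option 16(W) is W)
n=18: W (go to 9, an L position)
n=19: L (sole option 18(W) is W)
n=20: W (go to 19, an L position)
L entries with 1 ≤ n ≤ 20 (n=0 is outside the asked range and is not counted): n = 2, 5, 7, 9, 11, 13, 15, 17, 19; that makes 9.

9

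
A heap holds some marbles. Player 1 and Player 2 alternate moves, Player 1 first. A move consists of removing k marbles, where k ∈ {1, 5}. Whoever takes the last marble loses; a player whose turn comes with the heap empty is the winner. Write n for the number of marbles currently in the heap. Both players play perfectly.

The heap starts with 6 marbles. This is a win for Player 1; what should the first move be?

Remove 1, leaving 5.

Label each position W (a win for the player to move) or L (a loss). A position with no legal move is W; any other position is W exactly when some move reaches an L, and L when every move reaches a W.
n=0: no move; the opponent has just taken the last marble and therefore loses → W
n=1: L (sole option 0(W) is W)
n=2: W (go to 1, an L position)
n=3: L (sole option 2(W) is W)
n=4: W (go to 3, an L position)
n=5: L (options 4(W), 0(W) are all W)
n=6: W (go to 5, an L position)
From 6, the L positions reachable in one move are: 5, 1. Any move reaching one of these is winning.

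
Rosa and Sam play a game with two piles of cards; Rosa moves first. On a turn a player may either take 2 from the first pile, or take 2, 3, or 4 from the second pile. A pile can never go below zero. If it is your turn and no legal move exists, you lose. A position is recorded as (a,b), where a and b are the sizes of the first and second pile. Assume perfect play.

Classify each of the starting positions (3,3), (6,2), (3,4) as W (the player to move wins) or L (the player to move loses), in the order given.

Use the standard recursion: the mover loses at a terminal position; elsewhere, the mover wins exactly when some move hands the opponent an L position.
No move ever increases a pile, so every position that can arise here has a ≤ 6 and b ≤ 4; it is enough to label the cells with 0 ≤ a ≤ 6 and 0 ≤ b ≤ 4.
Every move lowers a or b (never raises either), so fill the grid row by row in increasing a, and left to right within a row: each cell's successors are then already labelled.
      b=0  b=1  b=2  b=3  b=4
a=0:    L    L    W    W    W
a=1:    L    L    W    W    W
a=2:    W    W    L    L    W
a=3:    W    W    L    L    W
a=4:    L    L    W    W    W
a=5:    L    L    W    W    W
a=6:    W    W    L    L    W
Cells with no legal move (terminal, hence L): (0,0), (0,1), (1,0), (1,1).
The remaining L cells, each justified by listing all of its moves:
(2,2): moves to (0,2)(W), (2,0)(W); every one is W ⇒ L
(2,3): moves to (0,3)(W), (2,1)(W), (2,0)(W); every one is W ⇒ L
(3,2): moves to (1,2)(W), (3,0)(W); every one is W ⇒ L
(3,3): moves to (1,3)(W), (3,1)(W), (3,0)(W); every one is W ⇒ L
(4,0): the only move is to (2,0)(W), a W ⇒ L
(4,1): the only move is to (2,1)(W), a W ⇒ L
(5,0): the only move is to (3,0)(W), a W ⇒ L
(5,1): the only move is to (3,1)(W), a W ⇒ L
(6,2): moves to (4,2)(W), (6,0)(W); every one is W ⇒ L
(6,3): moves to (4,3)(W), (6,1)(W), (6,0)(W); every one is W ⇒ L
Every other cell has at least one move into one of the L cells above, so it is W.
(3,3): one of the L cells justified above, so L
(6,2): one of the L cells justified above, so L
(3,4): the move to (3,2) reaches an L cell, so W

(3,3): L, (6,2): L, (3,4): W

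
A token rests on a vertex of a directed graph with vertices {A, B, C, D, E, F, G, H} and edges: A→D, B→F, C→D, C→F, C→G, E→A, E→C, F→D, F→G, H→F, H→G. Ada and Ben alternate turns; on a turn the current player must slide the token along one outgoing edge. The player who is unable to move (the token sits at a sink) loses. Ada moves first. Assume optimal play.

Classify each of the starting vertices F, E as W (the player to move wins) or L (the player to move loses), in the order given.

Use the standard recursion: the mover loses at a terminal position; elsewhere, the mover wins exactly when some move hands the opponent an L position.
Every edge goes from a vertex to one that appears earlier in the order G, D, F, B, A, H, C, E, so processing vertices in that order labels each vertex after all of its successors.
G: no outgoing edge → L
D: no outgoing edge → L
F: reaches L-position D → W
B: only reaches F(W), which is W → L
A: reaches L-position D → W
H: reaches L-position G → W
C: reaches L-position D → W
E: only reaches C(W), A(W), all W → L

F: W, E: L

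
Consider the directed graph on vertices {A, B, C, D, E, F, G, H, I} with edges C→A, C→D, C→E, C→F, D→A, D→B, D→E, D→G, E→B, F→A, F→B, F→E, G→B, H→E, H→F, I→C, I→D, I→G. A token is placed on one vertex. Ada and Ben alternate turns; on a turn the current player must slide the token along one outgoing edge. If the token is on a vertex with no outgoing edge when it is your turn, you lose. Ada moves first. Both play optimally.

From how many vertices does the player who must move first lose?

Compute win/loss labels from the base case upward. A position with no move is L. Any other position is W if it can reach an L in one move, else L.
Every edge goes from a vertex to one that appears earlier in the order B, A, E, F, G, D, C, H, I, so processing vertices in that order labels each vertex after all of its successors.
B: no outgoing edge → L
A: no outgoing edge → L
E: reaches L-position B → W
F: reaches L-position A → W
G: reaches L-position B → W
D: reaches L-position A → W
C: reaches L-position A → W
H: only reaches F(W), E(W), all W → L
I: only reaches C(W), D(W), G(W), all W → L
The L vertices are A, B, H, I; that is 4 in all.

4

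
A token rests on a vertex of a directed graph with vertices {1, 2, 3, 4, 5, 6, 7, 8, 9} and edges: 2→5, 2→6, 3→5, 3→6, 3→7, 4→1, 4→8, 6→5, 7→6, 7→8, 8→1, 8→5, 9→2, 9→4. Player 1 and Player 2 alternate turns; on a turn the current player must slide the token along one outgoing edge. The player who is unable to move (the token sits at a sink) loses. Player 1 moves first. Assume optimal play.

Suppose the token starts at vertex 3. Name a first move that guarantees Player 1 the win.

Move to 7.

Use the standard recursion: the mover loses at a terminal position; elsewhere, the mover wins exactly when some move hands the opponent an L position.
Every edge goes from a vertex to one that appears earlier in the order 1, 5, 8, 6, 7, 2, 4, 9, 3, so processing vertices in that order labels each vertex after all of its successors.
1: no outgoing edge → L
5: no outgoing edge → L
8: can move to 5, which is L ⇒ W
6: can move to 5, which is L ⇒ W
7: moves to 6(W), 8(W); every one is W ⇒ L
2: can move to 5, which is L ⇒ W
4: can move to 1, which is L ⇒ W
9: moves to 4(W), 2(W); every one is W ⇒ L
3: can move to 7, which is L ⇒ W
From 3, the L positions reachable in one move are: 7, 5. Any move reaching one of these is winning.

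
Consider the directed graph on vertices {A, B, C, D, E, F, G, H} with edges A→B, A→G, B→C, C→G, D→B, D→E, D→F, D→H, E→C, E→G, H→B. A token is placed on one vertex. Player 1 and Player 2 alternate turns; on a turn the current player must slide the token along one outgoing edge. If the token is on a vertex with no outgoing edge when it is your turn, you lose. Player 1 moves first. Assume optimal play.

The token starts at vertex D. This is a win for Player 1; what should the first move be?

Classify positions by backward induction: terminal positions (no move available) are L. From any other position, the mover wins iff some move reaches an L.
Every edge goes from a vertex to one that appears earlier in the order G, F, C, B, E, H, A, D, so processing vertices in that order labels each vertex after all of its successors.
G: no outgoing edge → L
F: no outgoing edge → L
C: W (go to G, an L position)
B: L (sole option C(W) is W)
E: W (go to G, an L position)
H: W (go to B, an L position)
A: W (go to B, an L position)
D: W (go to B, an L position)
From D, the L positions reachable in one move are: B, F. Any move reaching one of these is winning.

Move to B.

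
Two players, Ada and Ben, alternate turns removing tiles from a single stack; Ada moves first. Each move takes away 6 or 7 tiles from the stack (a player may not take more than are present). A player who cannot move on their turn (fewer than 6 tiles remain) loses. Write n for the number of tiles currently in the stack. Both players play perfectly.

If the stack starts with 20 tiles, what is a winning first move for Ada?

Remove 6, leaving 14.

Classify positions by backward induction: terminal positions (no move available) are L. From any other position, the mover wins iff some move reaches an L.
n=0: no move → L
n=1: no move → L
n=2: no move → L
n=3: no move → L
n=4: no move → L
n=5: no move → L
n=6: W (go to 0, an L position)
n=7: W (go to 1, an L position)
n=8: W (go to 2, an L position)
n=9: W (go to 3, an L position)
n=10: W (go to 4, an L position)
n=11: W (go to 5, an L position)
n=12: W (go to 5, an L position)
n=13: L (options 7(W), 6(W) are all W)
n=14: L (options 8(W), 7(W) are all W)
n=15: L (options 9(W), 8(W) are all W)
n=16: L (options 10(W), 9(W) are all W)
n=17: L (options 11(W), 10(W) are all W)
n=18: L (options 12(W), 11(W) are all W)
n=19: W (go to 13, an L position)
n=20: W (go to 14, an L position)
From 20, the L positions reachable in one move are: 14, 13. Any move reaching one of these is winning.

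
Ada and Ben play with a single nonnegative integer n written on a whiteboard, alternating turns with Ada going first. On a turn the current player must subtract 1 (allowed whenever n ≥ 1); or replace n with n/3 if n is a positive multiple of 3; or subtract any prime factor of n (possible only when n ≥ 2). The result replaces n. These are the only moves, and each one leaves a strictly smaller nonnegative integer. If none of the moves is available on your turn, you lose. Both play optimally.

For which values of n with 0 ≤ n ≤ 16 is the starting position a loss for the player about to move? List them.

0, 4, 8, 14

Label each position W (a win for the player to move) or L (a loss). A position with no legal move is L; any other position is W exactly when some move reaches an L, and L when every move reaches a W.
n=0: no move → L
n=1: W (go to 0, an L position)
n=2: W (go to 0, an L position)
n=3: W (go to 0, an L position)
n=4: L (options 2(W), 3(W) are all W)
n=5: W (go to 0, an L position)
n=6: W (go to 4, an L position)
n=7: W (go to 0, an L position)
n=8: L (options 6(W), 7(W) are all W)
n=9: W (go to 8, an L position)
n=10: W (go to 8, an L position)
n=11: W (go to 0, an L position)
n=12: W (go to 4, an L position)
n=13: W (go to 0, an L position)
n=14: L (options 7(W), 12(W), 13(W) are all W)
n=15: W (go to 14, an L position)
n=16: W (go to 14, an L position)
Reading off the rows marked L gives the requested list; there are 4 such values of n.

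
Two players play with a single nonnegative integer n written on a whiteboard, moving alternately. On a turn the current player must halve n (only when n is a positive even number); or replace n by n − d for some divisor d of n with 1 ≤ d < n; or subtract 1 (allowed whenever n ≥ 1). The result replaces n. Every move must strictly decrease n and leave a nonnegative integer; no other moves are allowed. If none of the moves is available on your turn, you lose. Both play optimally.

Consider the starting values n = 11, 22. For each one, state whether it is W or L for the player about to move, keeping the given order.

Work bottom-up. With no move the player to move loses. Otherwise the position is W if at least one move leads to an L position for the opponent, and L if every move leads to a W.
n=0: no move → L
n=1: reaches L-position 0 → W
n=2: only reaches 1(W), which is W → L
n=3: reaches L-position 2 → W
n=4: reaches L-position 2 → W
n=5: only reaches 4(W), which is W → L
n=6: reaches L-position 5 → W
n=7: only reaches 6(W), which is W → L
n=8: reaches L-position 7 → W
n=9: only reaches 6(W), 8(W), all W → L
n=10: reaches L-position 5 → W
n=11: only reaches 10(W), which is W → L
n=12: reaches L-position 9 → W
n=13: only reaches 12(W), which is W → L
n=14: reaches L-position 7 → W
n=15: only reaches 10(W), 12(W), 14(W), all W → L
n=16: reaches L-position 15 → W
n=17: only reaches 16(W), which is W → L
n=18: reaches L-position 9 → W
n=19: only reaches 18(W), which is W → L
n=20: reaches L-position 15 → W
n=21: only reaches 14(W), 18(W), 20(W), all W → L
n=22: reaches L-position 11 → W

11: L, 22: W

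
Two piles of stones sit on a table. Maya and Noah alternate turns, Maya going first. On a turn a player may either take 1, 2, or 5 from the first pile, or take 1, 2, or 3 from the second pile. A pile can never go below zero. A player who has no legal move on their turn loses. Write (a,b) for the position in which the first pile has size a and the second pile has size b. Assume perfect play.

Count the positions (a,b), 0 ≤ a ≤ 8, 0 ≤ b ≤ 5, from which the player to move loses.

15

Work bottom-up. With no move the player to move loses. Otherwise the position is W if at least one move leads to an L position for the opponent, and L if every move leads to a W.
Every move lowers a or b (never raises either), so fill the grid row by row in increasing a, and left to right within a row: each cell's successors are then already labelled.
      b=0  b=1  b=2  b=3  b=4  b=5
a=0:    L    W    W    W    L    W
a=1:    W    L    W    W    W    L
a=2:    W    W    L    W    W    W
a=3:    L    W    W    W    L    W
a=4:    W    L    W    W    W    L
a=5:    W    W    L    W    W    W
a=6:    L    W    W    W    L    W
a=7:    W    L    W    W    W    L
a=8:    W    W    L    W    W    W
Cells with no legal move (terminal, hence L): (0,0).
The remaining L cells, each justified by listing all of its moves:
(0,4): →(0,3)(W), (0,2)(W), (0,1)(W) — all W, so L
(1,1): →(0,1)(W), (1,0)(W) — all W, so L
(1,5): →(0,5)(W), (1,4)(W), (1,3)(W), (1,2)(W) — all W, so L
(2,2): →(1,2)(W), (0,2)(W), (2,1)(W), (2,0)(W) — all W, so L
(3,0): →(2,0)(W), (1,0)(W) — all W, so L
(3,4): →(2,4)(W), (1,4)(W), (3,3)(W), (3,2)(W), (3,1)(W) — all W, so L
(4,1): →(3,1)(W), (2,1)(W), (4,0)(W) — all W, so L
(4,5): →(3,5)(W), (2,5)(W), (4,4)(W), (4,3)(W), (4,2)(W) — all W, so L
(5,2): →(4,2)(W), (3,2)(W), (0,2)(W), (5,1)(W), (5,0)(W) — all W, so L
(6,0): →(5,0)(W), (4,0)(W), (1,0)(W) — all W, so L
(6,4): →(5,4)(W), (4,4)(W), (1,4)(W), (6,3)(W), (6,2)(W), (6,1)(W) — all W, so L
(7,1): →(6,1)(W), (5,1)(W), (2,1)(W), (7,0)(W) — all W, so L
(7,5): →(6,5)(W), (5,5)(W), (2,5)(W), (7,4)(W), (7,3)(W), (7,2)(W) — all W, so L
(8,2): →(7,2)(W), (6,2)(W), (3,2)(W), (8,1)(W), (8,0)(W) — all W, so L
Every other cell has at least one move into one of the L cells above, so it is W.
L cells per row: a=0: 2, a=1: 2, a=2: 1, a=3: 2, a=4: 2, a=5: 1, a=6: 2, a=7: 2, a=8: 1; total 15.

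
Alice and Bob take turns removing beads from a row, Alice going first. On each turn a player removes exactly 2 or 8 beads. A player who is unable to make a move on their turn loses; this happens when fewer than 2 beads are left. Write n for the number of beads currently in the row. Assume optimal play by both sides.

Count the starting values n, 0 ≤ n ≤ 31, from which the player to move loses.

14

Use the standard recursion: the mover loses at a terminal position; elsewhere, the mover wins exactly when some move hands the opponent an L position.
n=0: no move → L
n=1: no move → L
n=2: →0(L), so W
n=3: →1(L), so W
n=4: →2(W) only, which is W, so L
n=5: →3(W) only, which is W, so L
n=6: →4(L), so W
n=7: →5(L), so W
n=8: →0(L), so W
n=9: →1(L), so W
n=10: →8(W), 2(W) — all W, so L
n=11: →9(W), 3(W) — all W, so L
n=12: →10(L), so W
n=13: →11(L), so W
n=14: →12(W), 6(W) — all W, so L
n=15: →13(W), 7(W) — all W, so L
n=16: →14(L), so W
n=17: →15(L), so W
n=18: →10(L), so W
n=19: →11(L), so W
n=20: →18(W), 12(W) — all W, so L
n=21: →19(W), 13(W) — all W, so L
n=22: →20(L), so W
n=23: →21(L), so W
n=24: →22(W), 16(W) — all W, so L
n=25: →23(W), 17(W) — all W, so L
n=26: →24(L), so W
n=27: →25(L), so W
n=28: →20(L), so W
n=29: →21(L), so W
n=30: →28(W), 22(W) — all W, so L
n=31: →29(W), 23(W) — all W, so L
L entries with 0 ≤ n ≤ 31: n = 0, 1, 4, 5, 10, 11, 14, 15, 20, 21, 24, 25, 30, 31; that makes 14.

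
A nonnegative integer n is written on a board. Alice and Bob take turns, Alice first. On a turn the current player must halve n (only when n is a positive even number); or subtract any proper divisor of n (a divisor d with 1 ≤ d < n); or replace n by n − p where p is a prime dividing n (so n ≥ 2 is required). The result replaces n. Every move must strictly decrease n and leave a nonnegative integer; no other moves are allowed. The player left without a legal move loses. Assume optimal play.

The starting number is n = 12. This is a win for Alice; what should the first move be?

Build the W/L table. Terminal = L. A non-terminal position is W if it has a move to some L; otherwise it is L.
n=0: no move → L
n=1: no move → L
n=2: →0(L), so W
n=3: →0(L), so W
n=4: →2(W), 3(W) — all W, so L
n=5: →0(L), so W
n=6: →4(L), so W
n=7: →0(L), so W
n=8: →4(L), so W
n=9: →6(W), 8(W) — all W, so L
n=10: →9(L), so W
n=11: →0(L), so W
n=12: →9(L), so W
From 12, the L positions reachable in one move are: 9.

Move to 9.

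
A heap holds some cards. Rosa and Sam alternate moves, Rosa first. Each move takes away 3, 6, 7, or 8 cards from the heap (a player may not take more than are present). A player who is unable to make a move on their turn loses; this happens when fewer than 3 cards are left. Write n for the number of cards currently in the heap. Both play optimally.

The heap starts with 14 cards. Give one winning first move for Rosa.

Remove 3, leaving 11.

Positions with no move are L. A position that does have a move is losing for the player to move precisely when every available move leads to a winning position for the opponent. Fill in the labels:
n=0: no move → L
n=1: no move → L
n=2: no move → L
n=3: W (go to 0, an L position)
n=4: W (go to 1, an L position)
n=5: W (go to 2, an L position)
n=6: W (go to 0, an L position)
n=7: W (go to 1, an L position)
n=8: W (go to 2, an L position)
n=9: W (go to 2, an L position)
n=10: W (go to 2, an L position)
n=11: L (options 8(W), 5(W), 4(W), 3(W) are all W)
n=12: L (options 9(W), 6(W), 5(W), 4(W) are all W)
n=13: L (options 10(W), 7(W), 6(W), 5(W) are all W)
n=14: W (go to 11, an L position)
From 14, the L positions reachable in one move are: 11.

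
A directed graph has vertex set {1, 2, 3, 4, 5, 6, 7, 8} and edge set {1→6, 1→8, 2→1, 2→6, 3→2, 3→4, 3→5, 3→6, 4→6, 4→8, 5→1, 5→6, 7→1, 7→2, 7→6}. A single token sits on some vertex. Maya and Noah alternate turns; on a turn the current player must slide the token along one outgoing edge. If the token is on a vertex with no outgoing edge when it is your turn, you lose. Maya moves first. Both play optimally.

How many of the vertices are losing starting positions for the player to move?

2

Compute win/loss labels from the base case upward. A position with no move is L. Any other position is W if it can reach an L in one move, else L.
Every edge goes from a vertex to one that appears earlier in the order 8, 6, 1, 2, 4, 5, 7, 3, so processing vertices in that order labels each vertex after all of its successors.
8: no outgoing edge → L
6: no outgoing edge → L
1: can move to 6, which is L ⇒ W
2: can move to 6, which is L ⇒ W
4: can move to 6, which is L ⇒ W
5: can move to 6, which is L ⇒ W
7: can move to 6, which is L ⇒ W
3: can move to 6, which is L ⇒ W
The L vertices are 6, 8; that is 2 in all.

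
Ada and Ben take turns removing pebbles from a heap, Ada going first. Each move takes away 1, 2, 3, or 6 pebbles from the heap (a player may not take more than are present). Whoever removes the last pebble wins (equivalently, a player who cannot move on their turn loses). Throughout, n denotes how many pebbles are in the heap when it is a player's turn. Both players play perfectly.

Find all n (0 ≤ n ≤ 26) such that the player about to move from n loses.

0, 4, 8, 12, 16, 20, 24

Label each position W (a win for the player to move) or L (a loss). A position with no legal move is L; any other position is W exactly when some move reaches an L, and L when every move reaches a W.
n=0: no move → L
n=1: can move to 0, which is L ⇒ W
n=2: can move to 0, which is L ⇒ W
n=3: can move to 0, which is L ⇒ W
n=4: moves to 3(W), 2(W), 1(W); every one is W ⇒ L
n=5: can move to 4, which is L ⇒ W
n=6: can move to 4, which is L ⇒ W
n=7: can move to 4, which is L ⇒ W
n=8: moves to 7(W), 6(W), 5(W), 2(W); every one is W ⇒ L
n=9: can move to 8, which is L ⇒ W
n=10: can move to 8, which is L ⇒ W
n=11: can move to 8, which is L ⇒ W
n=12: moves to 11(W), 10(W), 9(W), 6(W); every one is W ⇒ L
n=13: can move to 12, which is L ⇒ W
n=14: can move to 12, which is L ⇒ W
n=15: can move to 12, which is L ⇒ W
n=16: moves to 15(W), 14(W), 13(W), 10(W); every one is W ⇒ L
n=17: can move to 16, which is L ⇒ W
n=18: can move to 16, which is L ⇒ W
n=19: can move to 16, which is L ⇒ W
n=20: moves to 19(W), 18(W), 17(W), 14(W); every one is W ⇒ L
n=21: can move to 20, which is L ⇒ W
n=22: can move to 20, which is L ⇒ W
n=23: can move to 20, which is L ⇒ W
n=24: moves to 23(W), 22(W), 21(W), 18(W); every one is W ⇒ L
n=25: can move to 24, which is L ⇒ W
n=26: can move to 24, which is L ⇒ W
Reading off the rows marked L gives the requested list; there are 7 such values of n.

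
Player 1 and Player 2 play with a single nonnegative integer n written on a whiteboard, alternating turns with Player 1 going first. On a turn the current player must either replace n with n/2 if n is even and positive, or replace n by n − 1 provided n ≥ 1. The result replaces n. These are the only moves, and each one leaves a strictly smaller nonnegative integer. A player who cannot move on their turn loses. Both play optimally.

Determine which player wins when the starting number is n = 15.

Player 2 wins.

Use the standard recursion: the mover loses at a terminal position; elsewhere, the mover wins exactly when some move hands the opponent an L position.
n=0: no move → L
n=1: →0(L), so W
n=2: →1(W) only, which is W, so L
n=3: →2(L), so W
n=4: →2(L), so W
n=5: →4(W) only, which is W, so L
n=6: →5(L), so W
n=7: →6(W) only, which is W, so L
n=8: →7(L), so W
n=9: →8(W) only, which is W, so L
n=10: →5(L), so W
n=11: →10(W) only, which is W, so L
n=12: →11(L), so W
n=13: →12(W) only, which is W, so L
n=14: →7(L), so W
n=15: →14(W) only, which is W, so L
The starting position 15 is L: whatever Player 1 does, the opponent receives a W position.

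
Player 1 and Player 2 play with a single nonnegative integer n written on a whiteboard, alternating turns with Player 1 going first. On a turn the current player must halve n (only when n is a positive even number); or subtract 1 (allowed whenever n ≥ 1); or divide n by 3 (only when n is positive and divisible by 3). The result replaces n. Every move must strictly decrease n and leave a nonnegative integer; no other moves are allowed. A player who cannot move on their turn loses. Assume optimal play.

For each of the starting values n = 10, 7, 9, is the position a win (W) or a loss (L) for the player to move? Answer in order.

Use the standard recursion: the mover loses at a terminal position; elsewhere, the mover wins exactly when some move hands the opponent an L position.
n=0: no move → L
n=1: can move to 0, which is L ⇒ W
n=2: the only move is to 1(W), a W ⇒ L
n=3: can move to 2, which is L ⇒ W
n=4: can move to 2, which is L ⇒ W
n=5: the only move is to 4(W), a W ⇒ L
n=6: can move to 2, which is L ⇒ W
n=7: the only move is to 6(W), a W ⇒ L
n=8: can move to 7, which is L ⇒ W
n=9: moves to 3(W), 8(W); every one is W ⇒ L
n=10: can move to 5, which is L ⇒ W

10: W, 7: L, 9: L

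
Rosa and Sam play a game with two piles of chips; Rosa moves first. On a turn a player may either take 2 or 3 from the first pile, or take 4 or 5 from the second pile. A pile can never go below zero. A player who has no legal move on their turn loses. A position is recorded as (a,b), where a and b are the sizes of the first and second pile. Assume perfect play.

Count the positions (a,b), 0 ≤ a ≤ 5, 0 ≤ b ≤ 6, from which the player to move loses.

18

Work bottom-up. With no move the player to move loses. Otherwise the position is W if at least one move leads to an L position for the opponent, and L if every move leads to a W.
Every move lowers a or b (never raises either), so fill the grid row by row in increasing a, and left to right within a row: each cell's successors are then already labelled.
      b=0  b=1  b=2  b=3  b=4  b=5  b=6
a=0:    L    L    L    L    W    W    W
a=1:    L    L    L    L    W    W    W
a=2:    W    W    W    W    L    L    L
a=3:    W    W    W    W    L    L    L
a=4:    W    W    W    W    W    W    W
a=5:    L    L    L    L    W    W    W
Cells with no legal move (terminal, hence L): (0,0), (0,1), (0,2), (0,3), (1,0), (1,1), (1,2), (1,3).
The remaining L cells, each justified by listing all of its moves:
(2,4): only reaches (0,4)(W), (2,0)(W), all W → L
(2,5): only reaches (0,5)(W), (2,1)(W), (2,0)(W), all W → L
(2,6): only reaches (0,6)(W), (2,2)(W), (2,1)(W), all W → L
(3,4): only reaches (1,4)(W), (0,4)(W), (3,0)(W), all W → L
(3,5): only reaches (1,5)(W), (0,5)(W), (3,1)(W), (3,0)(W), all W → L
(3,6): only reaches (1,6)(W), (0,6)(W), (3,2)(W), (3,1)(W), all W → L
(5,0): only reaches (3,0)(W), (2,0)(W), all W → L
(5,1): only reaches (3,1)(W), (2,1)(W), all W → L
(5,2): only reaches (3,2)(W), (2,2)(W), all W → L
(5,3): only reaches (3,3)(W), (2,3)(W), all W → L
Every other cell has at least one move into one of the L cells above, so it is W.
L cells per row: a=0: 4, a=1: 4, a=2: 3, a=3: 3, a=4: 0, a=5: 4; total 18.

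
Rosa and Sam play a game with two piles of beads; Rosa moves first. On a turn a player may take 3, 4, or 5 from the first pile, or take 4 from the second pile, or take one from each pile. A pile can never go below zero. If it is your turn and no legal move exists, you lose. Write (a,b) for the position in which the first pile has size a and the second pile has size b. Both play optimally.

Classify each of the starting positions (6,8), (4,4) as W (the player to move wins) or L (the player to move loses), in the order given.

(6,8): W, (4,4): L

Classify positions by backward induction: terminal positions (no move available) are L. From any other position, the mover wins iff some move reaches an L.
No move ever increases a pile, so every position that can arise here has a ≤ 6 and b ≤ 8; it is enough to label the cells with 0 ≤ a ≤ 6 and 0 ≤ b ≤ 8.
Every move lowers a or b (never raises either), so fill the grid row by row in increasing a, and left to right within a row: each cell's successors are then already labelled.
      b=0  b=1  b=2  b=3  b=4  b=5  b=6  b=7  b=8
a=0:    L    L    L    L    W    W    W    W    L
a=1:    L    W    W    W    W    L    L    L    L
a=2:    L    W    L    L    W    L    W    W    W
a=3:    W    W    W    W    W    L    W    L    W
a=4:    W    W    W    W    L    W    W    W    W
a=5:    W    W    W    W    L    W    W    W    W
a=6:    W    L    W    W    L    W    W    W    W
Cells with no legal move (terminal, hence L): (0,0), (0,1), (0,2), (0,3), (1,0), (2,0).
The remaining L cells, each justified by listing all of its moves:
(0,8): L (sole option (0,4)(W) is W)
(1,5): L (options (1,1)(W), (0,4)(W) are all W)
(1,6): L (options (1,2)(W), (0,5)(W) are all W)
(1,7): L (options (1,3)(W), (0,6)(W) are all W)
(1,8): L (options (1,4)(W), (0,7)(W) are all W)
(2,2): L (sole option (1,1)(W) is W)
(2,3): L (sole option (1,2)(W) is W)
(2,5): L (options (2,1)(W), (1,4)(W) are all W)
(3,5): L (options (0,5)(W), (3,1)(W), (2,4)(W) are all W)
(3,7): L (options (0,7)(W), (3,3)(W), (2,6)(W) are all W)
(4,4): L (options (1,4)(W), (0,4)(W), (4,0)(W), (3,3)(W) are all W)
(5,4): L (options (2,4)(W), (1,4)(W), (0,4)(W), (5,0)(W), (4,3)(W) are all W)
(6,1): L (options (3,1)(W), (2,1)(W), (1,1)(W), (5,0)(W) are all W)
(6,4): L (options (3,4)(W), (2,4)(W), (1,4)(W), (6,0)(W), (5,3)(W) are all W)
Every other cell has at least one move into one of the L cells above, so it is W.
(6,8): the move to (1,8) reaches an L cell, so W
(4,4): one of the L cells justified above, so L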